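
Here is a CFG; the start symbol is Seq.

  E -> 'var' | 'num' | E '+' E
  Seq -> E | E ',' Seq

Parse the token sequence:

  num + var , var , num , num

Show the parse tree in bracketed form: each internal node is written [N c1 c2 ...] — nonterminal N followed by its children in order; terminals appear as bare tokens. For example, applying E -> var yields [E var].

[Seq [E [E num] + [E var]] , [Seq [E var] , [Seq [E num] , [Seq [E num]]]]]

Seq
E , Seq
E + E , Seq
num + E , Seq
num + var , Seq
num + var , E , Seq
num + var , var , Seq
num + var , var , E , Seq
num + var , var , num , Seq
num + var , var , num , E
num + var , var , num , num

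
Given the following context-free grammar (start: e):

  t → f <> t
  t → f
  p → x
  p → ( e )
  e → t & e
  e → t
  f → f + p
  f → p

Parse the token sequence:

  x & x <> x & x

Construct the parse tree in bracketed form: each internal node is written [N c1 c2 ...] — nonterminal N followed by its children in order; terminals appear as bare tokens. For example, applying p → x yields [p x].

e
t & e
f & e
p & e
x & e
x & t & e
x & f <> t & e
x & p <> t & e
x & x <> t & e
x & x <> f & e
x & x <> p & e
x & x <> x & e
x & x <> x & t
x & x <> x & f
x & x <> x & p
x & x <> x & x

[e [t [f [p x]]] & [e [t [f [p x]] <> [t [f [p x]]]] & [e [t [f [p x]]]]]]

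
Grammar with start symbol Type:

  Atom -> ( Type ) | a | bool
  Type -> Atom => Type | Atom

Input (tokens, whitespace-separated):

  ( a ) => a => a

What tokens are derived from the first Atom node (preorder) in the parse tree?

( a )

[Type [Atom ( [Type [Atom a]] )] => [Type [Atom a] => [Type [Atom a]]]]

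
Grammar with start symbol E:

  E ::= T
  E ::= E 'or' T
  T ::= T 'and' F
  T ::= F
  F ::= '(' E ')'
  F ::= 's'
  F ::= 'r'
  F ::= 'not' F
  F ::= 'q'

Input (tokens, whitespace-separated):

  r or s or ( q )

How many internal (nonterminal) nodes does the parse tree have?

[E [E [E [T [F r]]] or [T [F s]]] or [T [F ( [E [T [F q]]] )]]]

12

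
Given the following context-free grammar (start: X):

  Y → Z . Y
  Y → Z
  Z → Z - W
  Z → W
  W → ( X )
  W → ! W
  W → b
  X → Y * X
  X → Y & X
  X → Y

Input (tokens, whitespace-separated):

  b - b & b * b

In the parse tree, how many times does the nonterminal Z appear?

4

[X [Y [Z [Z [W b]] - [W b]]] & [X [Y [Z [W b]]] * [X [Y [Z [W b]]]]]]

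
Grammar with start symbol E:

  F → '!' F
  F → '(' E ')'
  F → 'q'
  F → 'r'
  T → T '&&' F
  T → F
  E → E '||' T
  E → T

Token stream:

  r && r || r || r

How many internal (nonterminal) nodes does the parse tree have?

11

[E [E [E [T [T [F r]] && [F r]]] || [T [F r]]] || [T [F r]]]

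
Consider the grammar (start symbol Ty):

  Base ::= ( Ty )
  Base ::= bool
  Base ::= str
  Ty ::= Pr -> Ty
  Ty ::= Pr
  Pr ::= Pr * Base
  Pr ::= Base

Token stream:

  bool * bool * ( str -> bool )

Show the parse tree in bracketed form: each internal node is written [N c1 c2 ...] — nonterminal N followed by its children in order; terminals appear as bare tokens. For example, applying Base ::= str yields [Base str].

[Ty [Pr [Pr [Pr [Base bool]] * [Base bool]] * [Base ( [Ty [Pr [Base str]] -> [Ty [Pr [Base bool]]]] )]]]

Ty
Pr
Pr * Base
Pr * Base * Base
Base * Base * Base
bool * Base * Base
bool * bool * Base
bool * bool * ( Ty )
bool * bool * ( Pr -> Ty )
bool * bool * ( Base -> Ty )
bool * bool * ( str -> Ty )
bool * bool * ( str -> Pr )
bool * bool * ( str -> Base )
bool * bool * ( str -> bool )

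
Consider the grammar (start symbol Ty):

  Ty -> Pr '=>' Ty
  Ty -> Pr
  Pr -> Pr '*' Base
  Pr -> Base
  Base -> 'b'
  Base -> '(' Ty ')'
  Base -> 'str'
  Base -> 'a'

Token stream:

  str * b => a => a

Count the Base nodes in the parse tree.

[Ty [Pr [Pr [Base str]] * [Base b]] => [Ty [Pr [Base a]] => [Ty [Pr [Base a]]]]]

4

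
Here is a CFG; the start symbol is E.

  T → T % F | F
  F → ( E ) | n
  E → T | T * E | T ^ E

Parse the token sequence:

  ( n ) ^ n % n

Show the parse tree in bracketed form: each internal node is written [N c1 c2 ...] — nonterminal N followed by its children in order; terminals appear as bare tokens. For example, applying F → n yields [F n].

E
T ^ E
F ^ E
( E ) ^ E
( T ) ^ E
( F ) ^ E
( n ) ^ E
( n ) ^ T
( n ) ^ T % F
( n ) ^ F % F
( n ) ^ n % F
( n ) ^ n % n

[E [T [F ( [E [T [F n]]] )]] ^ [E [T [T [F n]] % [F n]]]]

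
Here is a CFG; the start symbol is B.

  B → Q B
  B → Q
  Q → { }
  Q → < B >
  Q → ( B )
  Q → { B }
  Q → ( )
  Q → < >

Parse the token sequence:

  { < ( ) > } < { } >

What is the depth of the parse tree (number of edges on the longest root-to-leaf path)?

6

[B [Q { [B [Q < [B [Q ( )]] >]] }] [B [Q < [B [Q { }]] >]]]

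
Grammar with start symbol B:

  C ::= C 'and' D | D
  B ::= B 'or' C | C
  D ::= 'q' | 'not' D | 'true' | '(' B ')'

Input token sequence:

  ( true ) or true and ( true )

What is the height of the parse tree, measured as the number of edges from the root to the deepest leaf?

[B [B [C [D ( [B [C [D true]]] )]]] or [C [C [D true]] and [D ( [B [C [D true]]] )]]]

7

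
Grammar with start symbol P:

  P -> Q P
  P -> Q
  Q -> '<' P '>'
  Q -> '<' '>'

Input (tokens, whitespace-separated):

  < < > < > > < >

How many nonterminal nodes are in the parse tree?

[P [Q < [P [Q < >] [P [Q < >]]] >] [P [Q < >]]]

8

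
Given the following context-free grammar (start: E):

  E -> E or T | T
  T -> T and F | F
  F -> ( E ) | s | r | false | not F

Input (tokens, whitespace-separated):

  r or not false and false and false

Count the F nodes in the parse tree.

5

[E [E [T [F r]]] or [T [T [T [F not [F false]]] and [F false]] and [F false]]]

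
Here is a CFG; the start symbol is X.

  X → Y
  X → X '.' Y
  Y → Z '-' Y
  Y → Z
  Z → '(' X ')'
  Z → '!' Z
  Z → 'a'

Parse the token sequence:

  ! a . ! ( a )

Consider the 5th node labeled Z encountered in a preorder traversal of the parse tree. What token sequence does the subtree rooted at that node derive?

[X [X [Y [Z ! [Z a]]]] . [Y [Z ! [Z ( [X [Y [Z a]]] )]]]]

a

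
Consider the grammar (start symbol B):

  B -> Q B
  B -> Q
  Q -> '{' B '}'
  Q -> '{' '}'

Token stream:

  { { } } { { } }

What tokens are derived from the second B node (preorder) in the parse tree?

[B [Q { [B [Q { }]] }] [B [Q { [B [Q { }]] }]]]

{ }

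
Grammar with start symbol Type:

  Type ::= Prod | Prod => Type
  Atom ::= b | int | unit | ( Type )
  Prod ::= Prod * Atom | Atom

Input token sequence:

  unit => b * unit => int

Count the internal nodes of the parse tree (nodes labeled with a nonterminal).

11

[Type [Prod [Atom unit]] => [Type [Prod [Prod [Atom b]] * [Atom unit]] => [Type [Prod [Atom int]]]]]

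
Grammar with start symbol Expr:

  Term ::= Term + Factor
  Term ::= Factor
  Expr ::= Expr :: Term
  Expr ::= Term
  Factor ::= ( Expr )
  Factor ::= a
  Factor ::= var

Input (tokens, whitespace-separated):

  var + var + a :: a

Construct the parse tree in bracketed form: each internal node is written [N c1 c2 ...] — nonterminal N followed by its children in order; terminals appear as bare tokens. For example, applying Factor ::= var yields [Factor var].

[Expr [Expr [Term [Term [Term [Factor var]] + [Factor var]] + [Factor a]]] :: [Term [Factor a]]]

Expr
Expr :: Term
Term :: Term
Term + Factor :: Term
Term + Factor + Factor :: Term
Factor + Factor + Factor :: Term
var + Factor + Factor :: Term
var + var + Factor :: Term
var + var + a :: Term
var + var + a :: Factor
var + var + a :: a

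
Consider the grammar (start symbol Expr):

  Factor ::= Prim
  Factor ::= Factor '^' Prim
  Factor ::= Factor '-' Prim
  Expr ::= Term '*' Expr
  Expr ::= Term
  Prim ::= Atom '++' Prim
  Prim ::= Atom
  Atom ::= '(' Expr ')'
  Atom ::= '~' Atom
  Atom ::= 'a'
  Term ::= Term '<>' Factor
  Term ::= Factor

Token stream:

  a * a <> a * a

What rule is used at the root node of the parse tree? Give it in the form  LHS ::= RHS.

Expr ::= Term '*' Expr

[Expr [Term [Factor [Prim [Atom a]]]] * [Expr [Term [Term [Factor [Prim [Atom a]]]] <> [Factor [Prim [Atom a]]]] * [Expr [Term [Factor [Prim [Atom a]]]]]]]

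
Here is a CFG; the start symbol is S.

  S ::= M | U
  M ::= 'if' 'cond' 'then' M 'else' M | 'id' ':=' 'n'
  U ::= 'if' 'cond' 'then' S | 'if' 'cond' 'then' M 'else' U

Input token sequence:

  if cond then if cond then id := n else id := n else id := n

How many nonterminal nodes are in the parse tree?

6

[S [M if cond then [M if cond then [M id := n] else [M id := n]] else [M id := n]]]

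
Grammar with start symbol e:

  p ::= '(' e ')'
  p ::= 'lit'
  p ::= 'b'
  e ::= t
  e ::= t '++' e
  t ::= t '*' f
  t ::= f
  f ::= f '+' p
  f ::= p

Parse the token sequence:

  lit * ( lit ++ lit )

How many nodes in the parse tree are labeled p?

4

[e [t [t [f [p lit]]] * [f [p ( [e [t [f [p lit]]] ++ [e [t [f [p lit]]]]] )]]]]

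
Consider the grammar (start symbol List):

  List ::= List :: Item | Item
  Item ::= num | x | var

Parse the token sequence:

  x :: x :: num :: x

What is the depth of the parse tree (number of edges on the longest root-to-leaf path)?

[List [List [List [List [Item x]] :: [Item x]] :: [Item num]] :: [Item x]]

5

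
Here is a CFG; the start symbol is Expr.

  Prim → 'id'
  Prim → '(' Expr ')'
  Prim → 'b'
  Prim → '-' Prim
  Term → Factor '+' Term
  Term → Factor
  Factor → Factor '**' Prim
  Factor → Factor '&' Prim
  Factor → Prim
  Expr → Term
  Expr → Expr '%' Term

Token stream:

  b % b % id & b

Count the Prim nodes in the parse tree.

[Expr [Expr [Expr [Term [Factor [Prim b]]]] % [Term [Factor [Prim b]]]] % [Term [Factor [Factor [Prim id]] & [Prim b]]]]

4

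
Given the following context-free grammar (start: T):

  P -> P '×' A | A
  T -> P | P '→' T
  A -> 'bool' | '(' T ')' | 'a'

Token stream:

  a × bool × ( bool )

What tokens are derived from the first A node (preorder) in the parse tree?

[T [P [P [P [A a]] × [A bool]] × [A ( [T [P [A bool]]] )]]]

a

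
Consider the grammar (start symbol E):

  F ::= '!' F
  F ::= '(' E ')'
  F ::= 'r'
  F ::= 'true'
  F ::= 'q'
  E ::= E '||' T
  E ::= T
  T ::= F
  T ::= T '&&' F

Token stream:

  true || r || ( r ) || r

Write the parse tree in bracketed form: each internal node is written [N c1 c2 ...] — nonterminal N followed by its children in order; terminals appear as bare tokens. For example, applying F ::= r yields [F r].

[E [E [E [E [T [F true]]] || [T [F r]]] || [T [F ( [E [T [F r]]] )]]] || [T [F r]]]

E
E || T
E || T || T
E || T || T || T
T || T || T || T
F || T || T || T
true || T || T || T
true || F || T || T
true || r || T || T
true || r || F || T
true || r || ( E ) || T
true || r || ( T ) || T
true || r || ( F ) || T
true || r || ( r ) || T
true || r || ( r ) || F
true || r || ( r ) || r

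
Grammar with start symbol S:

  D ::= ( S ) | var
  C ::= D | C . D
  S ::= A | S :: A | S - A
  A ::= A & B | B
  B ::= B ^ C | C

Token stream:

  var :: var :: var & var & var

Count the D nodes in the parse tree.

5

[S [S [S [A [B [C [D var]]]]] :: [A [B [C [D var]]]]] :: [A [A [A [B [C [D var]]]] & [B [C [D var]]]] & [B [C [D var]]]]]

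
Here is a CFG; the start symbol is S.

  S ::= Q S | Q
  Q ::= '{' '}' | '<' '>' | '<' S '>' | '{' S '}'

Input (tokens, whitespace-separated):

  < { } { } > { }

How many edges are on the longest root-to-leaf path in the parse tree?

[S [Q < [S [Q { }] [S [Q { }]]] >] [S [Q { }]]]

5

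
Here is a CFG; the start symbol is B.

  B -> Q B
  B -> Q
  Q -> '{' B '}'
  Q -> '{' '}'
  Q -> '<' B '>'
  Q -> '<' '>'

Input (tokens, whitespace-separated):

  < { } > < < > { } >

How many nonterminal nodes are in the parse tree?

[B [Q < [B [Q { }]] >] [B [Q < [B [Q < >] [B [Q { }]]] >]]]

10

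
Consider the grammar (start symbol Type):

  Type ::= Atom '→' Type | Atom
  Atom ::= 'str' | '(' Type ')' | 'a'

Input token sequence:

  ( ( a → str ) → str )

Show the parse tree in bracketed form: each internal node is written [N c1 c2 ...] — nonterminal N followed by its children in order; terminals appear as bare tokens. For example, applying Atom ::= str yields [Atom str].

[Type [Atom ( [Type [Atom ( [Type [Atom a] → [Type [Atom str]]] )] → [Type [Atom str]]] )]]

Type
Atom
( Type )
( Atom → Type )
( ( Type ) → Type )
( ( Atom → Type ) → Type )
( ( a → Type ) → Type )
( ( a → Atom ) → Type )
( ( a → str ) → Type )
( ( a → str ) → Atom )
( ( a → str ) → str )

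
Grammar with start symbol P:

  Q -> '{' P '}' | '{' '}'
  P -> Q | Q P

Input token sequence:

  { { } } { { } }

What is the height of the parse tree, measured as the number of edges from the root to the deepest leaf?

[P [Q { [P [Q { }]] }] [P [Q { [P [Q { }]] }]]]

5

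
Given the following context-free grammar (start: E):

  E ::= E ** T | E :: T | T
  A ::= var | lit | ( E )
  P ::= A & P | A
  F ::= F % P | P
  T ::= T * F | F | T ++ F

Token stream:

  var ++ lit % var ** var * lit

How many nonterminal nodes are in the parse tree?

[E [E [T [T [F [P [A var]]]] ++ [F [F [P [A lit]]] % [P [A var]]]]] ** [T [T [F [P [A var]]]] * [F [P [A lit]]]]]

21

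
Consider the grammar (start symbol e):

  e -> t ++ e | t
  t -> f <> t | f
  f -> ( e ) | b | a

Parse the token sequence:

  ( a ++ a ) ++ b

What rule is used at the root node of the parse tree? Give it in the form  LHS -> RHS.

[e [t [f ( [e [t [f a]] ++ [e [t [f a]]]] )]] ++ [e [t [f b]]]]

e -> t ++ e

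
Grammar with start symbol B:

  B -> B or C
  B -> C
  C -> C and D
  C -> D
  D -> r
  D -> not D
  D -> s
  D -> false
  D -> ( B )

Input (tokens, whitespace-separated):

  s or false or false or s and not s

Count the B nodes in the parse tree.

[B [B [B [B [C [D s]]] or [C [D false]]] or [C [D false]]] or [C [C [D s]] and [D not [D s]]]]

4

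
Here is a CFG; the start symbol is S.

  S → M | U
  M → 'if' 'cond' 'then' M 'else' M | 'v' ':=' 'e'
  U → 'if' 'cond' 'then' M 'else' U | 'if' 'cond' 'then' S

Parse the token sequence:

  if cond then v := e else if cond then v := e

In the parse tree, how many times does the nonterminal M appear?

[S [U if cond then [M v := e] else [U if cond then [S [M v := e]]]]]

2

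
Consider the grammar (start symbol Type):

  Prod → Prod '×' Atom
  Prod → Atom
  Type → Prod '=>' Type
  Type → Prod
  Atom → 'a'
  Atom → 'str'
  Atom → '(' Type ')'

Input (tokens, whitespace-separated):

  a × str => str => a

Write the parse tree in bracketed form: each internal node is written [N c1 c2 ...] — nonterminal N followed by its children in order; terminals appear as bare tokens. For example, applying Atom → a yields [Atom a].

Type
Prod => Type
Prod × Atom => Type
Atom × Atom => Type
a × Atom => Type
a × str => Type
a × str => Prod => Type
a × str => Atom => Type
a × str => str => Type
a × str => str => Prod
a × str => str => Atom
a × str => str => a

[Type [Prod [Prod [Atom a]] × [Atom str]] => [Type [Prod [Atom str]] => [Type [Prod [Atom a]]]]]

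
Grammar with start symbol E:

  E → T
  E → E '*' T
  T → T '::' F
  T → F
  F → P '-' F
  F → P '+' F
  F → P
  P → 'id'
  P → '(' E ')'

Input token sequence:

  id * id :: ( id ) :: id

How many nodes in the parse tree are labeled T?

[E [E [T [F [P id]]]] * [T [T [T [F [P id]]] :: [F [P ( [E [T [F [P id]]]] )]]] :: [F [P id]]]]

5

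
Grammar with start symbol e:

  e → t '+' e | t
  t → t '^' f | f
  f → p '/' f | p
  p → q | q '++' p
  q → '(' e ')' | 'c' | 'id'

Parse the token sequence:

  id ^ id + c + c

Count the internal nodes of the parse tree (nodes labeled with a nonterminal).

[e [t [t [f [p [q id]]]] ^ [f [p [q id]]]] + [e [t [f [p [q c]]]] + [e [t [f [p [q c]]]]]]]

19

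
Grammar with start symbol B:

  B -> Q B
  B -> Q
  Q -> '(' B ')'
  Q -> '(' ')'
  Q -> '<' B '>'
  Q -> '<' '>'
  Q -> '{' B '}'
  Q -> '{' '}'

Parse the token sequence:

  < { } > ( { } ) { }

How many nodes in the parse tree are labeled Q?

5

[B [Q < [B [Q { }]] >] [B [Q ( [B [Q { }]] )] [B [Q { }]]]]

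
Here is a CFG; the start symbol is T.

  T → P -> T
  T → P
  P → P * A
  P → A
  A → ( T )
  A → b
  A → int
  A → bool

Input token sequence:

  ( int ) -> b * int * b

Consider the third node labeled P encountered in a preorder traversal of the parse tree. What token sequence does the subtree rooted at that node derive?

[T [P [A ( [T [P [A int]]] )]] -> [T [P [P [P [A b]] * [A int]] * [A b]]]]

b * int * b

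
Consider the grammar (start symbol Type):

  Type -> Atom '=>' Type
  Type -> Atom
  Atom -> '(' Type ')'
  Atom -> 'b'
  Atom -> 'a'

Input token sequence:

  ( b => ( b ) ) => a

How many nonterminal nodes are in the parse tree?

10

[Type [Atom ( [Type [Atom b] => [Type [Atom ( [Type [Atom b]] )]]] )] => [Type [Atom a]]]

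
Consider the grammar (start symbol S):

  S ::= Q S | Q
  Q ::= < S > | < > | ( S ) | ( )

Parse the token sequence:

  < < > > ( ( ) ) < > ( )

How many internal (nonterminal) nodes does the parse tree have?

[S [Q < [S [Q < >]] >] [S [Q ( [S [Q ( )]] )] [S [Q < >] [S [Q ( )]]]]]

12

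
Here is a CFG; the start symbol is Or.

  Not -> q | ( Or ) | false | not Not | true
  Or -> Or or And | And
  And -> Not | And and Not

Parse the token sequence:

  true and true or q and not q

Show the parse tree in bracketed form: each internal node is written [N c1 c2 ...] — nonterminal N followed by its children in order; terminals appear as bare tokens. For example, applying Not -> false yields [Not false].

[Or [Or [And [And [Not true]] and [Not true]]] or [And [And [Not q]] and [Not not [Not q]]]]

Or
Or or And
And or And
And and Not or And
Not and Not or And
true and Not or And
true and true or And
true and true or And and Not
true and true or Not and Not
true and true or q and Not
true and true or q and not Not
true and true or q and not q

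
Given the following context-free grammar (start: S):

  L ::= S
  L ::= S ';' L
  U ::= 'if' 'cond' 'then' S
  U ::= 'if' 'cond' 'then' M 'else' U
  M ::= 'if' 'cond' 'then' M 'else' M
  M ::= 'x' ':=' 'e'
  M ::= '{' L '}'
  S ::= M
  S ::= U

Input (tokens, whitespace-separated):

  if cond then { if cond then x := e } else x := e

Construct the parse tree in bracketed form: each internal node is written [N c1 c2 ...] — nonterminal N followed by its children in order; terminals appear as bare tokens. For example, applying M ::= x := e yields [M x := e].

S
M
if cond then M else M
if cond then { L } else M
if cond then { S } else M
if cond then { U } else M
if cond then { if cond then S } else M
if cond then { if cond then M } else M
if cond then { if cond then x := e } else M
if cond then { if cond then x := e } else x := e

[S [M if cond then [M { [L [S [U if cond then [S [M x := e]]]]] }] else [M x := e]]]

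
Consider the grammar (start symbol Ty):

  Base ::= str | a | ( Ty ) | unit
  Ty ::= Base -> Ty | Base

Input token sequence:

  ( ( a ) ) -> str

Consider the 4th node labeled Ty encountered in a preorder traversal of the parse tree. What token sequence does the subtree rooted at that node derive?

[Ty [Base ( [Ty [Base ( [Ty [Base a]] )]] )] -> [Ty [Base str]]]

str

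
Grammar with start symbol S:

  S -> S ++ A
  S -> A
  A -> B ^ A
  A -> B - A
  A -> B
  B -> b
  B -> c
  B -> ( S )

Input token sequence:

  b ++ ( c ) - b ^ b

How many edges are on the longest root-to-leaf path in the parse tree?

6

[S [S [A [B b]]] ++ [A [B ( [S [A [B c]]] )] - [A [B b] ^ [A [B b]]]]]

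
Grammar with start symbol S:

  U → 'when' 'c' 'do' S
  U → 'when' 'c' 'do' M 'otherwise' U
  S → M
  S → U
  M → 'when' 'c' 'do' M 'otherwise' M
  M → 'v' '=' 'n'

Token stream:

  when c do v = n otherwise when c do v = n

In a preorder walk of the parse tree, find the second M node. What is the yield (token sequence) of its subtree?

[S [U when c do [M v = n] otherwise [U when c do [S [M v = n]]]]]

v = n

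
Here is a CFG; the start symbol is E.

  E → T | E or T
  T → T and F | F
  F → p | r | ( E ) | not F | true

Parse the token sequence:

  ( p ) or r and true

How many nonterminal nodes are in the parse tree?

11

[E [E [T [F ( [E [T [F p]]] )]]] or [T [T [F r]] and [F true]]]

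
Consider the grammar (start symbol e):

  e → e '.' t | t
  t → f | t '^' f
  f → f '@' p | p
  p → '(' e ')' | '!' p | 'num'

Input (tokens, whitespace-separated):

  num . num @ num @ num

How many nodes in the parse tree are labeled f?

4

[e [e [t [f [p num]]]] . [t [f [f [f [p num]] @ [p num]] @ [p num]]]]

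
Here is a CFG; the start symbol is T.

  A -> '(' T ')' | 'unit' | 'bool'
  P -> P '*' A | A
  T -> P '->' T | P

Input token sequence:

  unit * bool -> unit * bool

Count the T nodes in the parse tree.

2

[T [P [P [A unit]] * [A bool]] -> [T [P [P [A unit]] * [A bool]]]]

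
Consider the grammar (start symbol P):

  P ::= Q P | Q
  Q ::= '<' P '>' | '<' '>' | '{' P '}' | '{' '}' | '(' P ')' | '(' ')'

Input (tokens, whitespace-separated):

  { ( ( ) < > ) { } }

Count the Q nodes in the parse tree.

[P [Q { [P [Q ( [P [Q ( )] [P [Q < >]]] )] [P [Q { }]]] }]]

5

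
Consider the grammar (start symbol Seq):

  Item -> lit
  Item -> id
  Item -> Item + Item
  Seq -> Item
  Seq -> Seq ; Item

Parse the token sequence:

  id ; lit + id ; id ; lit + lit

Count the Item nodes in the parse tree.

8

[Seq [Seq [Seq [Seq [Item id]] ; [Item [Item lit] + [Item id]]] ; [Item id]] ; [Item [Item lit] + [Item lit]]]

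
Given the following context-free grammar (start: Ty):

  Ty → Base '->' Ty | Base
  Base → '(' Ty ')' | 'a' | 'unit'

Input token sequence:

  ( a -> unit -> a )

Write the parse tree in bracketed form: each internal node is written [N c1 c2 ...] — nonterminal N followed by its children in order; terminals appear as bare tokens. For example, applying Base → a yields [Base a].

Ty
Base
( Ty )
( Base -> Ty )
( a -> Ty )
( a -> Base -> Ty )
( a -> unit -> Ty )
( a -> unit -> Base )
( a -> unit -> a )

[Ty [Base ( [Ty [Base a] -> [Ty [Base unit] -> [Ty [Base a]]]] )]]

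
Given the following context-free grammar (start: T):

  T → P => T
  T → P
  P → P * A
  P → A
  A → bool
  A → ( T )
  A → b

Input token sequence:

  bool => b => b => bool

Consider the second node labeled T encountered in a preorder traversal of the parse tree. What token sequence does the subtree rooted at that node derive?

[T [P [A bool]] => [T [P [A b]] => [T [P [A b]] => [T [P [A bool]]]]]]

b => b => bool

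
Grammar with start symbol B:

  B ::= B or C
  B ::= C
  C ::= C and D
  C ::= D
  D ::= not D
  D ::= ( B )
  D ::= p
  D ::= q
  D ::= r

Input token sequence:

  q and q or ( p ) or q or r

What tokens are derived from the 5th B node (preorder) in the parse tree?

p

[B [B [B [B [C [C [D q]] and [D q]]] or [C [D ( [B [C [D p]]] )]]] or [C [D q]]] or [C [D r]]]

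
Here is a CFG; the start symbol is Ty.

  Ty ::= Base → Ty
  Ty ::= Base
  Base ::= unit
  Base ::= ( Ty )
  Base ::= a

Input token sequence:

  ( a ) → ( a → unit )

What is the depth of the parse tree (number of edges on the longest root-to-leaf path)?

[Ty [Base ( [Ty [Base a]] )] → [Ty [Base ( [Ty [Base a] → [Ty [Base unit]]] )]]]

6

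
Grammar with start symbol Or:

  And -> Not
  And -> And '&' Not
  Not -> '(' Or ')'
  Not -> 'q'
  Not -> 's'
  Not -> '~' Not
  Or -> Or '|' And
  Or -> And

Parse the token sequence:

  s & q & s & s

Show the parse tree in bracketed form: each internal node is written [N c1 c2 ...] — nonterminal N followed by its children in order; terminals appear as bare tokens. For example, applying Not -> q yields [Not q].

Or
And
And & Not
And & Not & Not
And & Not & Not & Not
Not & Not & Not & Not
s & Not & Not & Not
s & q & Not & Not
s & q & s & Not
s & q & s & s

[Or [And [And [And [And [Not s]] & [Not q]] & [Not s]] & [Not s]]]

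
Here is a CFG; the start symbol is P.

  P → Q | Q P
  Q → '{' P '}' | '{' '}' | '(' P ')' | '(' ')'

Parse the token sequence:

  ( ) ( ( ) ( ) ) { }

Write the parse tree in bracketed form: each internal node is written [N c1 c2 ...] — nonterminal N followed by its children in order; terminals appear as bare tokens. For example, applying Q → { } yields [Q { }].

P
Q P
( ) P
( ) Q P
( ) ( P ) P
( ) ( Q P ) P
( ) ( ( ) P ) P
( ) ( ( ) Q ) P
( ) ( ( ) ( ) ) P
( ) ( ( ) ( ) ) Q
( ) ( ( ) ( ) ) { }

[P [Q ( )] [P [Q ( [P [Q ( )] [P [Q ( )]]] )] [P [Q { }]]]]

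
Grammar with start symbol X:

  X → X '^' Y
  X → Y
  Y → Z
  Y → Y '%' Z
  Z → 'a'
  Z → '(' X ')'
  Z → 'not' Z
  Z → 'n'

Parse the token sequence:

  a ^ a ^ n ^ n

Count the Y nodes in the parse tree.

[X [X [X [X [Y [Z a]]] ^ [Y [Z a]]] ^ [Y [Z n]]] ^ [Y [Z n]]]

4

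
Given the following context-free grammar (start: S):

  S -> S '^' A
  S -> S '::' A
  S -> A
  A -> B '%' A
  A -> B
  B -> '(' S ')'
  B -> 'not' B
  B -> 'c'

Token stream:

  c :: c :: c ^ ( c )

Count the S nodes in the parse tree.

5

[S [S [S [S [A [B c]]] :: [A [B c]]] :: [A [B c]]] ^ [A [B ( [S [A [B c]]] )]]]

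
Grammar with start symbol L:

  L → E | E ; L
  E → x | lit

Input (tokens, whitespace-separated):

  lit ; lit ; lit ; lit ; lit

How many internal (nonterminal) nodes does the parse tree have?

10

[L [E lit] ; [L [E lit] ; [L [E lit] ; [L [E lit] ; [L [E lit]]]]]]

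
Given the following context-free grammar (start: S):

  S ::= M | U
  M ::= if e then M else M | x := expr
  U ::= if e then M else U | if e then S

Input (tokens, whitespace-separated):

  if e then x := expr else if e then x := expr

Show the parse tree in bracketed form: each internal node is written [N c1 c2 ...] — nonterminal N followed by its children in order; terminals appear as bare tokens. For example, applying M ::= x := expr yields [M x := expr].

[S [U if e then [M x := expr] else [U if e then [S [M x := expr]]]]]

S
U
if e then M else U
if e then x := expr else U
if e then x := expr else if e then S
if e then x := expr else if e then M
if e then x := expr else if e then x := expr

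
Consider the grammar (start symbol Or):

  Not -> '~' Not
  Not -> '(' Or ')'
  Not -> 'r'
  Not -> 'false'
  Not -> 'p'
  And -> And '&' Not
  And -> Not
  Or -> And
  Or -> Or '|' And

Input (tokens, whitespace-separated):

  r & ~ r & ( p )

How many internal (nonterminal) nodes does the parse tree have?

11

[Or [And [And [And [Not r]] & [Not ~ [Not r]]] & [Not ( [Or [And [Not p]]] )]]]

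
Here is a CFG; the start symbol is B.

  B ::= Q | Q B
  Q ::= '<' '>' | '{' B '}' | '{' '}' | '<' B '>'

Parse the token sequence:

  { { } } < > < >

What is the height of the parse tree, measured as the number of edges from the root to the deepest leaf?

4

[B [Q { [B [Q { }]] }] [B [Q < >] [B [Q < >]]]]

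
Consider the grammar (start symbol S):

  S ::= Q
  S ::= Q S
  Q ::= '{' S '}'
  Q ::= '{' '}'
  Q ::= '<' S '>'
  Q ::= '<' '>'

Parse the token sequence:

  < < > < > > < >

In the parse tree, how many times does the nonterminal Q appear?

[S [Q < [S [Q < >] [S [Q < >]]] >] [S [Q < >]]]

4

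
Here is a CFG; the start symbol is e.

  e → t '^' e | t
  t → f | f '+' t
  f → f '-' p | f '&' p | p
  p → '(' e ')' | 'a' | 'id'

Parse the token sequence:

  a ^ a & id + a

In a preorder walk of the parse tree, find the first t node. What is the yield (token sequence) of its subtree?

a

[e [t [f [p a]]] ^ [e [t [f [f [p a]] & [p id]] + [t [f [p a]]]]]]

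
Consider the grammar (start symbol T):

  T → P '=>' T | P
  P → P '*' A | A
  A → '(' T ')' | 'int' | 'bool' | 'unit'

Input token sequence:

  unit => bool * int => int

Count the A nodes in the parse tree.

[T [P [A unit]] => [T [P [P [A bool]] * [A int]] => [T [P [A int]]]]]

4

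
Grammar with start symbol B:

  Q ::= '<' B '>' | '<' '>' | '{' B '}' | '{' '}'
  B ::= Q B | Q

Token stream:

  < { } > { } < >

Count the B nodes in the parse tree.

[B [Q < [B [Q { }]] >] [B [Q { }] [B [Q < >]]]]

4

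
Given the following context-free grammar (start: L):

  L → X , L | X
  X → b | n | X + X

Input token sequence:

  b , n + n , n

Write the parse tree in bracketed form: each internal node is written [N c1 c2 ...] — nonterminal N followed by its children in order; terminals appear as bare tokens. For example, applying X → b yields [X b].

L
X , L
b , L
b , X , L
b , X + X , L
b , n + X , L
b , n + n , L
b , n + n , X
b , n + n , n

[L [X b] , [L [X [X n] + [X n]] , [L [X n]]]]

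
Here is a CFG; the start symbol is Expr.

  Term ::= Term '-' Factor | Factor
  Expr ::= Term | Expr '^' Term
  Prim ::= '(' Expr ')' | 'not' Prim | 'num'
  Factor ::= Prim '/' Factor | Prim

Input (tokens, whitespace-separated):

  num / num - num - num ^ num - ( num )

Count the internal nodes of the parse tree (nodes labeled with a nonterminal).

23

[Expr [Expr [Term [Term [Term [Factor [Prim num] / [Factor [Prim num]]]] - [Factor [Prim num]]] - [Factor [Prim num]]]] ^ [Term [Term [Factor [Prim num]]] - [Factor [Prim ( [Expr [Term [Factor [Prim num]]]] )]]]]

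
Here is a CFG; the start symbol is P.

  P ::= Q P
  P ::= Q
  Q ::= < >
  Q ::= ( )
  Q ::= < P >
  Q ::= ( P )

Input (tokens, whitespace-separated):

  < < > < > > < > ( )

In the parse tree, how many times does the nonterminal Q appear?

[P [Q < [P [Q < >] [P [Q < >]]] >] [P [Q < >] [P [Q ( )]]]]

5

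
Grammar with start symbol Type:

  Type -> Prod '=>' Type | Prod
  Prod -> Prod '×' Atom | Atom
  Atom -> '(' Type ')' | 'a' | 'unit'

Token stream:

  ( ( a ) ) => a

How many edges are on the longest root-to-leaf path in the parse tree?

9

[Type [Prod [Atom ( [Type [Prod [Atom ( [Type [Prod [Atom a]]] )]]] )]] => [Type [Prod [Atom a]]]]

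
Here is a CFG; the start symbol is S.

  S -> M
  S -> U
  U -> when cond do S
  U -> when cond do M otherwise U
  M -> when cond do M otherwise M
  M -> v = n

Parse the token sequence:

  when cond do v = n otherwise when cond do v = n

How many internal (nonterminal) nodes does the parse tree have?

6

[S [U when cond do [M v = n] otherwise [U when cond do [S [M v = n]]]]]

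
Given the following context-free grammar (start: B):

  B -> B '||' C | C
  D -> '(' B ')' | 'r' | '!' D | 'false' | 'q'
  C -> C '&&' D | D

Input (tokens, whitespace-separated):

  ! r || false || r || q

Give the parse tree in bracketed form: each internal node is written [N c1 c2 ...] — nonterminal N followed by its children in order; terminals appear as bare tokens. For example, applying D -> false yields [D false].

B
B || C
B || C || C
B || C || C || C
C || C || C || C
D || C || C || C
! D || C || C || C
! r || C || C || C
! r || D || C || C
! r || false || C || C
! r || false || D || C
! r || false || r || C
! r || false || r || D
! r || false || r || q

[B [B [B [B [C [D ! [D r]]]] || [C [D false]]] || [C [D r]]] || [C [D q]]]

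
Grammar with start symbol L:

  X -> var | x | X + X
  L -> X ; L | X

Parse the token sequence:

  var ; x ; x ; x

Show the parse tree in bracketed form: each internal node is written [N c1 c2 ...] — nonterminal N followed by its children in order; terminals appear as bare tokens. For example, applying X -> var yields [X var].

[L [X var] ; [L [X x] ; [L [X x] ; [L [X x]]]]]

L
X ; L
var ; L
var ; X ; L
var ; x ; L
var ; x ; X ; L
var ; x ; x ; L
var ; x ; x ; X
var ; x ; x ; x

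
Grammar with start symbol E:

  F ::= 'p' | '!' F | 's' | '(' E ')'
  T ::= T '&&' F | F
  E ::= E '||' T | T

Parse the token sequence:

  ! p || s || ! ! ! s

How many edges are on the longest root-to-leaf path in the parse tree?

6

[E [E [E [T [F ! [F p]]]] || [T [F s]]] || [T [F ! [F ! [F ! [F s]]]]]]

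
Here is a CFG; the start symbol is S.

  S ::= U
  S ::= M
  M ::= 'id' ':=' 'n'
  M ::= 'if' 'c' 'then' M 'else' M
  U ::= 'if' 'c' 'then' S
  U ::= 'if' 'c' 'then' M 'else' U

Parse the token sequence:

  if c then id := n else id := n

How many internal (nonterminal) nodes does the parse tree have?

4

[S [M if c then [M id := n] else [M id := n]]]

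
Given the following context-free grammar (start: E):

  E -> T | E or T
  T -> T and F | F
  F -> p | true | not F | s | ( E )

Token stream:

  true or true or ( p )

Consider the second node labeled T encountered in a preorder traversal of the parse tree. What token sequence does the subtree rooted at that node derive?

[E [E [E [T [F true]]] or [T [F true]]] or [T [F ( [E [T [F p]]] )]]]

true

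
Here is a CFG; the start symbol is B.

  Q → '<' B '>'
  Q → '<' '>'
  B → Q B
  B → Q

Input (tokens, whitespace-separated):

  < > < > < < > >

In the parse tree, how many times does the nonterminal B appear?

4

[B [Q < >] [B [Q < >] [B [Q < [B [Q < >]] >]]]]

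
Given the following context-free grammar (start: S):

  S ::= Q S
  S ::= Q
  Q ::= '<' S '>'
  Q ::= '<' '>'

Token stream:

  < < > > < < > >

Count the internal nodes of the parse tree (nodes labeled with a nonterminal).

[S [Q < [S [Q < >]] >] [S [Q < [S [Q < >]] >]]]

8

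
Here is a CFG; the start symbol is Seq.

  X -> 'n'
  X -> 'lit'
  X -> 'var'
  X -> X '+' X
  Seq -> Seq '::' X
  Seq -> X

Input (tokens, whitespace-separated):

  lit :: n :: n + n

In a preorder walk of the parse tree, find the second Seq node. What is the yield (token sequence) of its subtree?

lit :: n

[Seq [Seq [Seq [X lit]] :: [X n]] :: [X [X n] + [X n]]]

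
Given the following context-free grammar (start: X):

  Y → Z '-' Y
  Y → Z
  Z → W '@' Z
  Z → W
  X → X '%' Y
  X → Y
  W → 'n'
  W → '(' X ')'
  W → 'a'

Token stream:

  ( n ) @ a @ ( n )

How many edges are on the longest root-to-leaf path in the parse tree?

[X [Y [Z [W ( [X [Y [Z [W n]]]] )] @ [Z [W a] @ [Z [W ( [X [Y [Z [W n]]]] )]]]]]]

10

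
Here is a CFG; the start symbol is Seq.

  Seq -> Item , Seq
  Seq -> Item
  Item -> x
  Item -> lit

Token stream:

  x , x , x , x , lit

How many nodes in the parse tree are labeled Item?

[Seq [Item x] , [Seq [Item x] , [Seq [Item x] , [Seq [Item x] , [Seq [Item lit]]]]]]

5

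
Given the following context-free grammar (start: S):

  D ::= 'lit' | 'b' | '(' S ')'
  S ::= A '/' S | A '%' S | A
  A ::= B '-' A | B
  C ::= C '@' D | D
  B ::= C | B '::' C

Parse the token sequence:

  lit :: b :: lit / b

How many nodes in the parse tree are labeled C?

[S [A [B [B [B [C [D lit]]] :: [C [D b]]] :: [C [D lit]]]] / [S [A [B [C [D b]]]]]]

4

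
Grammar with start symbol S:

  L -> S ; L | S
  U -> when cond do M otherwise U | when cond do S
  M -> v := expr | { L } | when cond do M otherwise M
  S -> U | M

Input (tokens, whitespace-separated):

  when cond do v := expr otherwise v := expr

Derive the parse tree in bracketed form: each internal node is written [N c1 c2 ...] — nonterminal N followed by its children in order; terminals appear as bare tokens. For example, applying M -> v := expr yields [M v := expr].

S
M
when cond do M otherwise M
when cond do v := expr otherwise M
when cond do v := expr otherwise v := expr

[S [M when cond do [M v := expr] otherwise [M v := expr]]]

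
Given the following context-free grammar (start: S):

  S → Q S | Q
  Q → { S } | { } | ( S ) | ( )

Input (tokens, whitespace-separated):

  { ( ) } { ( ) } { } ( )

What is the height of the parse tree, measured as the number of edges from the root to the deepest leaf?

[S [Q { [S [Q ( )]] }] [S [Q { [S [Q ( )]] }] [S [Q { }] [S [Q ( )]]]]]

5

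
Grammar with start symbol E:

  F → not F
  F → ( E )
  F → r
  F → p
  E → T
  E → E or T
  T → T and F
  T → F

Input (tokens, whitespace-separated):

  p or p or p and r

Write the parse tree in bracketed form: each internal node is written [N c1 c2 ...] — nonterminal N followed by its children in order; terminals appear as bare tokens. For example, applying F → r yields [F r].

E
E or T
E or T or T
T or T or T
F or T or T
p or T or T
p or F or T
p or p or T
p or p or T and F
p or p or F and F
p or p or p and F
p or p or p and r

[E [E [E [T [F p]]] or [T [F p]]] or [T [T [F p]] and [F r]]]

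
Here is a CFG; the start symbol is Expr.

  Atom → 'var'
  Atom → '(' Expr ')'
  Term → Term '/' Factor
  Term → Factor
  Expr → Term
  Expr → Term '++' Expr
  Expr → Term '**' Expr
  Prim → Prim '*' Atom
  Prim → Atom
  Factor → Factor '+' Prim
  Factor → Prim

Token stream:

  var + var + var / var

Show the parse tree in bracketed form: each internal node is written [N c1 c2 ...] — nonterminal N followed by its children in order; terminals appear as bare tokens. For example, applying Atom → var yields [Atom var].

[Expr [Term [Term [Factor [Factor [Factor [Prim [Atom var]]] + [Prim [Atom var]]] + [Prim [Atom var]]]] / [Factor [Prim [Atom var]]]]]

Expr
Term
Term / Factor
Factor / Factor
Factor + Prim / Factor
Factor + Prim + Prim / Factor
Prim + Prim + Prim / Factor
Atom + Prim + Prim / Factor
var + Prim + Prim / Factor
var + Atom + Prim / Factor
var + var + Prim / Factor
var + var + Atom / Factor
var + var + var / Factor
var + var + var / Prim
var + var + var / Atom
var + var + var / var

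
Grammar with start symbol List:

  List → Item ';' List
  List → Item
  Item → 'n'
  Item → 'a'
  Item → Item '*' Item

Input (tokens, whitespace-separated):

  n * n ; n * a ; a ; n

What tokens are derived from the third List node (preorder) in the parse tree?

a ; n

[List [Item [Item n] * [Item n]] ; [List [Item [Item n] * [Item a]] ; [List [Item a] ; [List [Item n]]]]]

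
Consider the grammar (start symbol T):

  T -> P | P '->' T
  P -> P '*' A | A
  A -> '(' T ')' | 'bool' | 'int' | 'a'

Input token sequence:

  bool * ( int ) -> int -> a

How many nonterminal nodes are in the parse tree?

[T [P [P [A bool]] * [A ( [T [P [A int]]] )]] -> [T [P [A int]] -> [T [P [A a]]]]]

14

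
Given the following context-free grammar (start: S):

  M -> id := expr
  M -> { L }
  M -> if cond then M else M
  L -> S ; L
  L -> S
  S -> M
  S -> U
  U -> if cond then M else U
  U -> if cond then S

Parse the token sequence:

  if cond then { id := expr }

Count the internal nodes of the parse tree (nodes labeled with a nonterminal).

[S [U if cond then [S [M { [L [S [M id := expr]]] }]]]]

7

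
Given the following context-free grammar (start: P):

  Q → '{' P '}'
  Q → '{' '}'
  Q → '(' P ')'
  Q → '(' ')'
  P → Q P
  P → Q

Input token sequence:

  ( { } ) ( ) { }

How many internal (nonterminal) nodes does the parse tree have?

[P [Q ( [P [Q { }]] )] [P [Q ( )] [P [Q { }]]]]

8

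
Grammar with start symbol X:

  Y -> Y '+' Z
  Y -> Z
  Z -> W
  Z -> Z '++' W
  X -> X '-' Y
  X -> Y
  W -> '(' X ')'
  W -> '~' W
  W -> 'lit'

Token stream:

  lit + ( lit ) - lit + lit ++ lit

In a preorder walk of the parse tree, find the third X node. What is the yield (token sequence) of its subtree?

lit

[X [X [Y [Y [Z [W lit]]] + [Z [W ( [X [Y [Z [W lit]]]] )]]]] - [Y [Y [Z [W lit]]] + [Z [Z [W lit]] ++ [W lit]]]]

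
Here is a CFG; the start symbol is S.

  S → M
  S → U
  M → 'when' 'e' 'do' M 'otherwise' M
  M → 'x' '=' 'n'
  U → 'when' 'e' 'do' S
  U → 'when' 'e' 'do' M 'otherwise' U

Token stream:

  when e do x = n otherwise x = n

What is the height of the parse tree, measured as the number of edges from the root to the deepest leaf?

3

[S [M when e do [M x = n] otherwise [M x = n]]]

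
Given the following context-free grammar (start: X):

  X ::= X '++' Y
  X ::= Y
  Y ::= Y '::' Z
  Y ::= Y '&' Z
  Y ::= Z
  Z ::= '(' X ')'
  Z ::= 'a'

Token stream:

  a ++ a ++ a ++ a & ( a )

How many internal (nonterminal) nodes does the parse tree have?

17

[X [X [X [X [Y [Z a]]] ++ [Y [Z a]]] ++ [Y [Z a]]] ++ [Y [Y [Z a]] & [Z ( [X [Y [Z a]]] )]]]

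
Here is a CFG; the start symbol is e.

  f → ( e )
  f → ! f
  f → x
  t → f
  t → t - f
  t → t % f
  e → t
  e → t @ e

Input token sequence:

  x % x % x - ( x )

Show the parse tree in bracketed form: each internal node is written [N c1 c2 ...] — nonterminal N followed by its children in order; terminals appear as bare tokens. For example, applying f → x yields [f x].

[e [t [t [t [t [f x]] % [f x]] % [f x]] - [f ( [e [t [f x]]] )]]]

e
t
t - f
t % f - f
t % f % f - f
f % f % f - f
x % f % f - f
x % x % f - f
x % x % x - f
x % x % x - ( e )
x % x % x - ( t )
x % x % x - ( f )
x % x % x - ( x )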